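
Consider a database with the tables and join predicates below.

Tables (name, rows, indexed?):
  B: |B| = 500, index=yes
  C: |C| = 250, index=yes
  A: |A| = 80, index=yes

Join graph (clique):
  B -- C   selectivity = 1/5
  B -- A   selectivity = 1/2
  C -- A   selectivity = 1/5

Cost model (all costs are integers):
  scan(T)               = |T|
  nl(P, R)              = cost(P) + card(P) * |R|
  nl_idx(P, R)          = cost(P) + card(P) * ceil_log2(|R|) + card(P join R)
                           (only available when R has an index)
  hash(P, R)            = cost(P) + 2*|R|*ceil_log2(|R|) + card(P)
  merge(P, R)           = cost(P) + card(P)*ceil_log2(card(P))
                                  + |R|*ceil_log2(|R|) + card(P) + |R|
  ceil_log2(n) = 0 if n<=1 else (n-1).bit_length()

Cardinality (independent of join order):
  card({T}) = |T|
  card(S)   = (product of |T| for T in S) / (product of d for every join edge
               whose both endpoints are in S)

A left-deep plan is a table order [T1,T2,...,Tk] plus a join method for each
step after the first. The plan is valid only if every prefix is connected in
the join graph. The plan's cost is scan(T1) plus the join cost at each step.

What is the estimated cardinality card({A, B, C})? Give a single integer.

Tables in S: A(80), B(500), C(250)
Edges inside S: B-C(d=5), B-A(d=2), C-A(d=5)
numerator = 80 * 500 * 250 = 10000000
denominator = 5 * 2 * 5 = 50
card(S) = 10000000 / 50 = 200000

200000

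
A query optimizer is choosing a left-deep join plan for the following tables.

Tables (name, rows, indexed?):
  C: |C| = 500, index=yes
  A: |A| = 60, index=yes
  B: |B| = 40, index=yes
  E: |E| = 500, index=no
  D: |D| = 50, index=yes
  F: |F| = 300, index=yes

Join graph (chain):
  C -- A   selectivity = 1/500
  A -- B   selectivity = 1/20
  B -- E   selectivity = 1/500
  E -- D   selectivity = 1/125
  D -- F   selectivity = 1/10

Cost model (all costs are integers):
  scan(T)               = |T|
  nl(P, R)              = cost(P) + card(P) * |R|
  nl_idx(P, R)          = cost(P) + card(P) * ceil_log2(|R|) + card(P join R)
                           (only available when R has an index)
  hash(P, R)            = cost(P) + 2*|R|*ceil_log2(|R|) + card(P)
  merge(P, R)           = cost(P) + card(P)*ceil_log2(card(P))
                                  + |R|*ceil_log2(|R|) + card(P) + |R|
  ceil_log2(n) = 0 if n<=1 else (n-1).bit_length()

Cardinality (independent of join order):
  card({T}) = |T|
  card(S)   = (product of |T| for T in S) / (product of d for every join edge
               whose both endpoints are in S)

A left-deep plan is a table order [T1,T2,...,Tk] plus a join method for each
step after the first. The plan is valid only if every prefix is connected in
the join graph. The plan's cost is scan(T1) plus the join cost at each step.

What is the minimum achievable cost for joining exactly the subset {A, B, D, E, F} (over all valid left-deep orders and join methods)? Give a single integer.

Selinger DP over subsets of {A,B,D,E,F}:
  {A}: scan cost=60, card=60
  {B}: scan cost=40, card=40
  {E}: scan cost=500, card=500
  {D}: scan cost=50, card=50
  {F}: scan cost=300, card=300
  {AB}: card=120; try (A,nl_idx)→400, (B,nl_idx)→540, (B,hash)→600, (A,merge)→740, (B,merge)→760, (A,hash)→800 …(+2); best=400 via (A,nl_idx)
  {BE}: card=40; try (B,hash)→1480, (B,nl_idx)→3540, (E,merge)→5320, (B,merge)→5780, (E,hash)→9080, (E,nl)→20040 …(+1); best=1480 via (B,hash)
  {DE}: card=200; try (D,hash)→1600, (D,nl_idx)→3700, (E,merge)→5400, (D,merge)→5850, (E,hash)→9100, (E,nl)→25050 …(+1); best=1600 via (D,hash)
  {DF}: card=1500; try (D,hash)→1200, (F,nl_idx)→2000, (F,merge)→3400, (D,nl_idx)→3600, (D,merge)→3650, (F,hash)→5500 …(+2); best=1200 via (D,hash)
  {ABE}: card=120; try (A,nl_idx)→1840, (A,merge)→2180, (A,hash)→2240, (A,nl)→3880, (E,merge)→6360, (E,hash)→9520 …(+1); best=1840 via (A,nl_idx)
  {BDE}: card=16; try (D,nl_idx)→1736, (D,merge)→2110, (D,hash)→2120, (B,hash)→2280, (B,nl_idx)→2816, (D,nl)→3480 …(+2); best=1736 via (D,nl_idx)
  {DEF}: card=6000; try (F,merge)→6400, (F,hash)→7200, (F,nl_idx)→9400, (E,hash)→11700, (E,merge)→24200, (F,nl)→61600 …(+1); best=6400 via (F,merge)
  {ABDE}: card=48; try (A,nl_idx)→1880, (A,merge)→2236, (A,hash)→2472, (D,hash)→2560, (D,nl_idx)→2608, (A,nl)→2696 …(+2); best=1880 via (A,nl_idx)
  {BDEF}: card=480; try (F,nl_idx)→2360, (F,merge)→4816, (F,nl)→6536, (F,hash)→7152, (B,hash)→12880, (B,nl_idx)→42880 …(+2); best=2360 via (F,nl_idx)
  {ABDEF}: card=1440; try (A,hash)→3560, (F,nl_idx)→3752, (F,merge)→5216, (A,nl_idx)→6680, (F,hash)→7328, (A,merge)→7580 …(+2); best=3560 via (A,hash)

3560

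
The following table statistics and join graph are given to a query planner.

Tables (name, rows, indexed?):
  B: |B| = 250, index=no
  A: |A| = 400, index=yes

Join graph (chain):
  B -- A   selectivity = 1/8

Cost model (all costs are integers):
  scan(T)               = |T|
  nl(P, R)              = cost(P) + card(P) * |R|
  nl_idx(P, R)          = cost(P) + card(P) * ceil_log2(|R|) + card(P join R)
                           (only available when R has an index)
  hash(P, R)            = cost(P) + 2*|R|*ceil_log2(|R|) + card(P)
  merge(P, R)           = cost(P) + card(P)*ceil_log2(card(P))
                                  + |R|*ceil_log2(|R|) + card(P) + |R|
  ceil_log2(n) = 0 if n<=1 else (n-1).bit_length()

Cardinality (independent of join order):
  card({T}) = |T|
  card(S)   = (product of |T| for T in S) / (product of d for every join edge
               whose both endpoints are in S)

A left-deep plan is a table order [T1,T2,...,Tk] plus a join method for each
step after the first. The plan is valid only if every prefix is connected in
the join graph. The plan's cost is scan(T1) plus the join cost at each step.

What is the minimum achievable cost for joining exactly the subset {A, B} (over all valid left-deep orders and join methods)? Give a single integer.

Selinger DP over subsets of {A,B}:
  {B}: scan cost=250, card=250
  {A}: scan cost=400, card=400
  {AB}: card=12500; try (B,hash)→4800, (A,merge)→6500, (B,merge)→6650, (A,hash)→7700, (A,nl_idx)→15000, (A,nl)→100250 …(+1); best=4800 via (B,hash)

4800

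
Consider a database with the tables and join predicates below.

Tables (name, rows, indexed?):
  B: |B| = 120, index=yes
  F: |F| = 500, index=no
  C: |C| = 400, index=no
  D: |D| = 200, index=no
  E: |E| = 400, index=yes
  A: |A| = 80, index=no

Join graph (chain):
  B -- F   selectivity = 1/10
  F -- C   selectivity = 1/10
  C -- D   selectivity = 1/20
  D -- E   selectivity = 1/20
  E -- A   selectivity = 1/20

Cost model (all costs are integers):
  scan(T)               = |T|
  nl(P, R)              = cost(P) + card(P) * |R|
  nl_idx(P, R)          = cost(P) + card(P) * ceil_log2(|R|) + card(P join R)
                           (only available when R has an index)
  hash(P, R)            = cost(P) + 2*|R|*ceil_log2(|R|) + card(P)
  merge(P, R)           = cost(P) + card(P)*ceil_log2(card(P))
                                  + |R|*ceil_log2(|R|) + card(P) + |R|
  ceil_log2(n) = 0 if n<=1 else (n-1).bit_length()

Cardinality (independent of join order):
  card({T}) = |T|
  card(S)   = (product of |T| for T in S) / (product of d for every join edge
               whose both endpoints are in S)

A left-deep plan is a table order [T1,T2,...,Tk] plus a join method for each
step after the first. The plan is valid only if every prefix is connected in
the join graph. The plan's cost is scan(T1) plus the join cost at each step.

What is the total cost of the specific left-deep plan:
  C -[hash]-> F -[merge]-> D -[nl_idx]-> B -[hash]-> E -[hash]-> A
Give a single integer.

step 1: scan C: cost=400, card=400
step 2: join F via hash
    card(P join F) = 400*500/(10) = 20000
    cost = 400 + 2*500*9 + 400 = 9800
step 3: join D via merge
    card(P join D) = 20000*200/(20) = 200000
    cost = 9800 + 20000*15 + 200*8 + 20000 + 200 = 331600
step 4: join B via nl_idx
    card(P join B) = 200000*120/(10) = 2400000
    cost = 331600 + 200000*7 + 2400000 = 4131600
step 5: join E via hash
    card(P join E) = 2400000*400/(20) = 48000000
    cost = 4131600 + 2*400*9 + 2400000 = 6538800
step 6: join A via hash
    card(P join A) = 48000000*80/(20) = 192000000
    cost = 6538800 + 2*80*7 + 48000000 = 54539920

54539920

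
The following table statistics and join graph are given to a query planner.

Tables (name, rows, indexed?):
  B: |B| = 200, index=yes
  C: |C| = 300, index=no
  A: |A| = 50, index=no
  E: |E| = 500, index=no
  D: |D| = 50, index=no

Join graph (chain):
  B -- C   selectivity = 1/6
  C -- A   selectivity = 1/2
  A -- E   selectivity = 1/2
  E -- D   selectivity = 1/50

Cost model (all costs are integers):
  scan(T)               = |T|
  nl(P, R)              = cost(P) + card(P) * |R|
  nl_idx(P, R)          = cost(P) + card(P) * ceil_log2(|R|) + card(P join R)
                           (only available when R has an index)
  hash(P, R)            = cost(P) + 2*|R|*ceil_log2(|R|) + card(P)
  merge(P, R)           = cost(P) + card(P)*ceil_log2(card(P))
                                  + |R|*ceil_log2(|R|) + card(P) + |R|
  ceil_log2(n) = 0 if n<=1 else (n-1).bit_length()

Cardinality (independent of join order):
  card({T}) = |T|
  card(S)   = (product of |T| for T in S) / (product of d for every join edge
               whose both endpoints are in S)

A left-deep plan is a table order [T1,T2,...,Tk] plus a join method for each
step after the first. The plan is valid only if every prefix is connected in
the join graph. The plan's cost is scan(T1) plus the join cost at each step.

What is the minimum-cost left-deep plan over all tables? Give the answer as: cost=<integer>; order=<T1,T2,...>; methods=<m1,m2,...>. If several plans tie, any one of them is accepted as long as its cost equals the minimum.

Selinger DP (subsets sized 1..n):
  {B}: scan cost=200, card=200
  {C}: scan cost=300, card=300
  {A}: scan cost=50, card=50
  {E}: scan cost=500, card=500
  {D}: scan cost=50, card=50
  {BC}: card=10000; try (B,hash)→3800, (C,merge)→5000, (B,merge)→5100, (C,hash)→5800, (B,nl_idx)→12700, (C,nl)→60200 …(+1); best=3800 via (B,hash)
  {AC}: card=7500; try (A,hash)→1200, (C,merge)→3400, (A,merge)→3650, (C,hash)→5500, (C,nl)→15050, (A,nl)→15300; best=1200 via (A,hash)
  {AE}: card=12500; try (A,hash)→1600, (E,merge)→5400, (A,merge)→5850, (E,hash)→9100, (E,nl)→25050, (A,nl)→25500; best=1600 via (A,hash)
  {DE}: card=500; try (D,hash)→1600, (E,merge)→5400, (D,merge)→5850, (E,hash)→9100, (E,nl)→25050, (D,nl)→25500; best=1600 via (D,hash)
  {ABC}: card=250000; try (B,hash)→11900, (A,hash)→14400, (B,merge)→108000, (A,merge)→154150, (B,nl_idx)→311200, (A,nl)→503800 …(+1); best=11900 via (B,hash)
  {ACE}: card=1875000; try (E,hash)→17700, (C,hash)→19500, (E,merge)→111200, (C,merge)→192100, (E,nl)→3751200, (C,nl)→3751600; best=17700 via (E,hash)
  {ADE}: card=12500; try (A,hash)→2700, (A,merge)→6950, (D,hash)→14700, (A,nl)→26600, (D,merge)→189450, (D,nl)→626600; best=2700 via (A,hash)
  {ABCE}: card=62500000; try (E,hash)→270900, (B,hash)→1895900, (E,merge)→4766900, (B,merge)→41269500, (B,nl_idx)→77517700, (E,nl)→125011900 …(+1); best=270900 via (E,hash)
  {ACDE}: card=1875000; try (C,hash)→20600, (C,merge)→193200, (D,hash)→1893300, (C,nl)→3752700, (D,merge)→41268050, (D,nl)→93767700; best=20600 via (C,hash)
  {ABCDE}: card=62500000; try (B,hash)→1898800, (B,merge)→41272400, (D,hash)→62771500, (B,nl_idx)→77520600, (B,nl)→375020600, (D,merge)→1687771250 …(+1); best=1898800 via (B,hash)

cost=1898800; order=E,D,A,C,B; methods=hash,hash,hash,hash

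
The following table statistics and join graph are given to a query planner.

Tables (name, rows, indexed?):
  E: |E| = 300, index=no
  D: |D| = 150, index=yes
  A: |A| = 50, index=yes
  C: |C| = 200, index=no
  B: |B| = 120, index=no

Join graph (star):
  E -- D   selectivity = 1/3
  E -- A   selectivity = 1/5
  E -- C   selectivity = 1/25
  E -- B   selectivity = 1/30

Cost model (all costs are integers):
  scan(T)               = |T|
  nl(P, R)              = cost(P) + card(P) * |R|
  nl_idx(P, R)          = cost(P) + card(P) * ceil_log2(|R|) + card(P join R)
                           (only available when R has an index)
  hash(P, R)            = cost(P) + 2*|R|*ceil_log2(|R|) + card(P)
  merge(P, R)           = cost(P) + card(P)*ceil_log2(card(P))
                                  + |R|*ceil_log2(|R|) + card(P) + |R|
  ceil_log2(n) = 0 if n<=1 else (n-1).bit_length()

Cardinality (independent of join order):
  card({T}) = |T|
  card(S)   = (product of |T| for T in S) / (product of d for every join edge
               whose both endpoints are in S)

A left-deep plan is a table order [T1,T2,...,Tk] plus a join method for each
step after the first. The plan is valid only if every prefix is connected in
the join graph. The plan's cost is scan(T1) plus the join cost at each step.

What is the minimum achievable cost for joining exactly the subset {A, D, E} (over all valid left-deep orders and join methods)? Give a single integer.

Selinger DP over subsets of {A,D,E}:
  {E}: scan cost=300, card=300
  {D}: scan cost=150, card=150
  {A}: scan cost=50, card=50
  {DE}: card=15000; try (D,hash)→3000, (E,merge)→4500, (D,merge)→4650, (E,hash)→5700, (D,nl_idx)→17700, (E,nl)→45150 …(+1); best=3000 via (D,hash)
  {AE}: card=3000; try (A,hash)→1200, (E,merge)→3400, (A,merge)→3650, (A,nl_idx)→5100, (E,hash)→5500, (E,nl)→15050 …(+1); best=1200 via (A,hash)
  {ADE}: card=150000; try (D,hash)→6600, (A,hash)→18600, (D,merge)→41550, (D,nl_idx)→175200, (A,merge)→228350, (A,nl_idx)→243000 …(+2); best=6600 via (D,hash)

6600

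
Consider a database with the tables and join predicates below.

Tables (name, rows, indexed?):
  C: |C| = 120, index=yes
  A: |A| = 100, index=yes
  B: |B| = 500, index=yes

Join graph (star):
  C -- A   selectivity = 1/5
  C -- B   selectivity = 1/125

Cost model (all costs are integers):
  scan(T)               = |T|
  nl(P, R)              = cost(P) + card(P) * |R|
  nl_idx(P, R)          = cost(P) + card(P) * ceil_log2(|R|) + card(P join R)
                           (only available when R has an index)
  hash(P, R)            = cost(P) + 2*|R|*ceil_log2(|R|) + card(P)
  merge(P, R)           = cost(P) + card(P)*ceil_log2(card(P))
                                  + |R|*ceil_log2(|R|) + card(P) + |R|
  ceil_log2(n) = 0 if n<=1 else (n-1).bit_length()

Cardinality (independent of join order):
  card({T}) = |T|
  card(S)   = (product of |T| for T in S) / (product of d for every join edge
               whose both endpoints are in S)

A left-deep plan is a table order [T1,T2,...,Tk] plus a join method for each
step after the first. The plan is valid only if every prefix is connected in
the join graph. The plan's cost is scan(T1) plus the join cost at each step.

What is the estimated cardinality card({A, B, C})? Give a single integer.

9600

Tables in S: A(100), B(500), C(120)
Edges inside S: C-A(d=5), C-B(d=125)
numerator = 100 * 500 * 120 = 6000000
denominator = 5 * 125 = 625
card(S) = 6000000 / 625 = 9600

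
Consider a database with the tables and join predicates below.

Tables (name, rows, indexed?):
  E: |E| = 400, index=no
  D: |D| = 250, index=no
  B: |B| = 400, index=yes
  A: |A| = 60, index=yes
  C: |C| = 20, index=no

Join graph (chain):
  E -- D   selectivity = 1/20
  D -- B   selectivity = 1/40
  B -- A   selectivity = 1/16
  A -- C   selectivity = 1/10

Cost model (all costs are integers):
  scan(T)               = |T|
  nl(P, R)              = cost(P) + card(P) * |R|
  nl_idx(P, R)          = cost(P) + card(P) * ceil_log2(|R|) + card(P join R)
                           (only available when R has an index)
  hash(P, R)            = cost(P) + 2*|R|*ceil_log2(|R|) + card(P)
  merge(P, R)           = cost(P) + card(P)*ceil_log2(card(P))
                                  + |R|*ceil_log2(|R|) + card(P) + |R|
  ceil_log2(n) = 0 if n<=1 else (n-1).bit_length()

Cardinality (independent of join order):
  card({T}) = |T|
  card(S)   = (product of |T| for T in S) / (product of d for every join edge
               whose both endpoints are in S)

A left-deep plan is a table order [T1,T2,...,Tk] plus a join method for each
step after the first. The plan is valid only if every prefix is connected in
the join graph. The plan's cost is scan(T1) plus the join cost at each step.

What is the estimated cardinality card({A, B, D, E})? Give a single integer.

Tables in S: A(60), B(400), D(250), E(400)
Edges inside S: E-D(d=20), D-B(d=40), B-A(d=16)
numerator = 60 * 400 * 250 * 400 = 2400000000
denominator = 20 * 40 * 16 = 12800
card(S) = 2400000000 / 12800 = 187500

187500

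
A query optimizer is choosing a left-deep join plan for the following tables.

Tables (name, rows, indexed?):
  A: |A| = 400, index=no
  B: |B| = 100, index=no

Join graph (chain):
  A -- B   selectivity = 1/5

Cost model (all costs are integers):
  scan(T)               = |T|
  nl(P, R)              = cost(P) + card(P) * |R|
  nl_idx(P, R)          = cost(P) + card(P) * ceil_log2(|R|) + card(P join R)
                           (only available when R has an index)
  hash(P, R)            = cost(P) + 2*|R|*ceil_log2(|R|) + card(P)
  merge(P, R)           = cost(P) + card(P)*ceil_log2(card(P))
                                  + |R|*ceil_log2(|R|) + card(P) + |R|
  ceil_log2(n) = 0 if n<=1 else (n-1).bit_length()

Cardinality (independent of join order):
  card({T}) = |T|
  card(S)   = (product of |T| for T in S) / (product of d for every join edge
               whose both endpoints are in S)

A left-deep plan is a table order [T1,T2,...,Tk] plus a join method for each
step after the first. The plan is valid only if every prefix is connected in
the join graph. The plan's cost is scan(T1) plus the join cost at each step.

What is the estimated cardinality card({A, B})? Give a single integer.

8000

Tables in S: A(400), B(100)
Edges inside S: A-B(d=5)
numerator = 400 * 100 = 40000
denominator = 5 = 5
card(S) = 40000 / 5 = 8000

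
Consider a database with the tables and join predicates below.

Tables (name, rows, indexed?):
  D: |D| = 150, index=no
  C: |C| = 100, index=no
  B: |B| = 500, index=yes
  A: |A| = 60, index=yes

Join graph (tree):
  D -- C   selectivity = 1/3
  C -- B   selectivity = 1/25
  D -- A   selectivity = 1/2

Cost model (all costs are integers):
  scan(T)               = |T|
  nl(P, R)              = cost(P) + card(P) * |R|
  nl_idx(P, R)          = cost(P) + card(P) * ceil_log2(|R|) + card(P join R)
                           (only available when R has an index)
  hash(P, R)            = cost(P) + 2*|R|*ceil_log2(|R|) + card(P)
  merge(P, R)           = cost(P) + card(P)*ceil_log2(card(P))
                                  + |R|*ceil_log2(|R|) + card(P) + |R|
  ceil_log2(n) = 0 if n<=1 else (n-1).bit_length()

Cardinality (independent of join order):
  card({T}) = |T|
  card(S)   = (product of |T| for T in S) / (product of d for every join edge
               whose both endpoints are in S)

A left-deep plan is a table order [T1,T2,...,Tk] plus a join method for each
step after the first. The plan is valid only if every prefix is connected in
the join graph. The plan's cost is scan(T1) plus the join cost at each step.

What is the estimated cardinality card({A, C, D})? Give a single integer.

Tables in S: A(60), C(100), D(150)
Edges inside S: D-C(d=3), D-A(d=2)
numerator = 60 * 100 * 150 = 900000
denominator = 3 * 2 = 6
card(S) = 900000 / 6 = 150000

150000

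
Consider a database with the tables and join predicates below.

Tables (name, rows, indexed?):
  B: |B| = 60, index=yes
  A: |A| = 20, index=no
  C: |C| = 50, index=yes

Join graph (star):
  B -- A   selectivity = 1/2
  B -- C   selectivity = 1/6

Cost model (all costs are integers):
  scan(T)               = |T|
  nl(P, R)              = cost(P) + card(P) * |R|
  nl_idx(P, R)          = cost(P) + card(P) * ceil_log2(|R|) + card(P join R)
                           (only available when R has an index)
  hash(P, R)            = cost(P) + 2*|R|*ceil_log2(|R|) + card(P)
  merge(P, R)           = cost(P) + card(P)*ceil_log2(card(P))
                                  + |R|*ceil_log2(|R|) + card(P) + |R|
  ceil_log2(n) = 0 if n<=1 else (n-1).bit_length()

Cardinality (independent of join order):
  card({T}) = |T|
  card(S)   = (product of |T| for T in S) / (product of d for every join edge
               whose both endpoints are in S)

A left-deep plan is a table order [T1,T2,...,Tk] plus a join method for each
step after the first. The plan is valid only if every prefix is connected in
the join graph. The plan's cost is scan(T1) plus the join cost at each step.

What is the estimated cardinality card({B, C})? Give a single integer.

Tables in S: B(60), C(50)
Edges inside S: B-C(d=6)
numerator = 60 * 50 = 3000
denominator = 6 = 6
card(S) = 3000 / 6 = 500

500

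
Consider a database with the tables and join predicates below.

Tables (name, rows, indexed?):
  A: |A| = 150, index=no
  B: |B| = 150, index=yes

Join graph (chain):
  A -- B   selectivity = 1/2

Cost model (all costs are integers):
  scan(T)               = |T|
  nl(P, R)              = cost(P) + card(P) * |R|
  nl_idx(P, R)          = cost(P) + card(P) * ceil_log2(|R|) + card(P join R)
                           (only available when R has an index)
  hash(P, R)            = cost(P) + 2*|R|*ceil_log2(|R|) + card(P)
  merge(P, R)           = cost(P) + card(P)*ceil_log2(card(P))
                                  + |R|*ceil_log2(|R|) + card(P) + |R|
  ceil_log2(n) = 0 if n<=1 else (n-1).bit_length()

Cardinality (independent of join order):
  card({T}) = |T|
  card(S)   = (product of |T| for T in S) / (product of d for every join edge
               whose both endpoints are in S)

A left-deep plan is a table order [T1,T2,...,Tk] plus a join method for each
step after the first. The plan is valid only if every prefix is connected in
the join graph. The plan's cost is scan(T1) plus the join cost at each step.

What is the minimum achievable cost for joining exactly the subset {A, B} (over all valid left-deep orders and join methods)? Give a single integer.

Selinger DP over subsets of {A,B}:
  {A}: scan cost=150, card=150
  {B}: scan cost=150, card=150
  {AB}: card=11250; try (B,hash)→2700, (A,hash)→2700, (B,merge)→2850, (A,merge)→2850, (B,nl_idx)→12600, (B,nl)→22650 …(+1); best=2700 via (B,hash)

2700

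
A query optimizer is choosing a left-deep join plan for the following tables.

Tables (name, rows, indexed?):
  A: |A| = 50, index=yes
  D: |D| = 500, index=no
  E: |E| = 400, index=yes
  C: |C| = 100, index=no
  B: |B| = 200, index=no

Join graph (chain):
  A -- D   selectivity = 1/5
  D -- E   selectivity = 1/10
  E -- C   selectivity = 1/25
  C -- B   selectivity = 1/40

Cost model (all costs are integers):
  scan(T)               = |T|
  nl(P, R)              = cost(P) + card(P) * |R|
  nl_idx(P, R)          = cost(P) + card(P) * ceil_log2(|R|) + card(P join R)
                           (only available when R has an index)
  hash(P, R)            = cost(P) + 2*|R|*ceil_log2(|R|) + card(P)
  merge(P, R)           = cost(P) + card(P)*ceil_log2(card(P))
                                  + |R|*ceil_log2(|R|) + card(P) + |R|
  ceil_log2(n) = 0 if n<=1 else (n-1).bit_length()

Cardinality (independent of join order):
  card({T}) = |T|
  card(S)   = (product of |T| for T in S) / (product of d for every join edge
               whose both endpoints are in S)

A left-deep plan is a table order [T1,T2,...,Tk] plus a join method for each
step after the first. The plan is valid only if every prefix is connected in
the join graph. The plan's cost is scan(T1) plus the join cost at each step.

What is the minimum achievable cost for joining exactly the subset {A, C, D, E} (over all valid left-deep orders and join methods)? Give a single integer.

Selinger DP over subsets of {A,C,D,E}:
  {A}: scan cost=50, card=50
  {D}: scan cost=500, card=500
  {E}: scan cost=400, card=400
  {C}: scan cost=100, card=100
  {AD}: card=5000; try (A,hash)→1600, (D,merge)→5400, (A,merge)→5850, (A,nl_idx)→8500, (D,hash)→9100, (D,nl)→25050 …(+1); best=1600 via (A,hash)
  {DE}: card=20000; try (E,hash)→8200, (D,merge)→9400, (E,merge)→9500, (D,hash)→9800, (E,nl_idx)→25000, (D,nl)→200400 …(+1); best=8200 via (E,hash)
  {CE}: card=1600; try (C,hash)→2200, (E,nl_idx)→2600, (E,merge)→4900, (C,merge)→5200, (E,hash)→7400, (E,nl)→40100 …(+1); best=2200 via (C,hash)
  {ADE}: card=200000; try (E,hash)→13800, (A,hash)→28800, (E,merge)→75600, (E,nl_idx)→246600, (A,nl_idx)→328200, (A,merge)→328550 …(+2); best=13800 via (E,hash)
  {CDE}: card=80000; try (D,hash)→12800, (D,merge)→26400, (C,hash)→29600, (C,merge)→329000, (D,nl)→802200, (C,nl)→2008200; best=12800 via (D,hash)
  {ACDE}: card=800000; try (A,hash)→93400, (C,hash)→215200, (A,nl_idx)→1292800, (A,merge)→1453150, (C,merge)→3814600, (A,nl)→4012800 …(+1); best=93400 via (A,hash)

93400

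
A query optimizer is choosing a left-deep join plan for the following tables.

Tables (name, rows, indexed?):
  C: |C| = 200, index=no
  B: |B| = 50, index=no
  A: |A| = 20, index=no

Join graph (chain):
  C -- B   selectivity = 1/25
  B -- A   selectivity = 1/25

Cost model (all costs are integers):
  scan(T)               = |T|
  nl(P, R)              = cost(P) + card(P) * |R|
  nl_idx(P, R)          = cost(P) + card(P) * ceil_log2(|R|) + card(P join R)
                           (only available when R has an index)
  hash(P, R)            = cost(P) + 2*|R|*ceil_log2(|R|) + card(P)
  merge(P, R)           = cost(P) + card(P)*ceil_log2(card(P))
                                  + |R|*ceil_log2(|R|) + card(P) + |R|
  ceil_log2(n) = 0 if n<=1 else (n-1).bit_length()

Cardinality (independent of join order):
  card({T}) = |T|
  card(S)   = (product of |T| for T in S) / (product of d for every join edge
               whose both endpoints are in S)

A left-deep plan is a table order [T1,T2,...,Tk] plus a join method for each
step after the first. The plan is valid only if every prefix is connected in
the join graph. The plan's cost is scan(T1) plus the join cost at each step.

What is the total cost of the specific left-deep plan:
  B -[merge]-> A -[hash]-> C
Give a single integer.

step 1: scan B: cost=50, card=50
step 2: join A via merge
    card(P join A) = 50*20/(25) = 40
    cost = 50 + 50*6 + 20*5 + 50 + 20 = 520
step 3: join C via hash
    card(P join C) = 40*200/(25) = 320
    cost = 520 + 2*200*8 + 40 = 3760

3760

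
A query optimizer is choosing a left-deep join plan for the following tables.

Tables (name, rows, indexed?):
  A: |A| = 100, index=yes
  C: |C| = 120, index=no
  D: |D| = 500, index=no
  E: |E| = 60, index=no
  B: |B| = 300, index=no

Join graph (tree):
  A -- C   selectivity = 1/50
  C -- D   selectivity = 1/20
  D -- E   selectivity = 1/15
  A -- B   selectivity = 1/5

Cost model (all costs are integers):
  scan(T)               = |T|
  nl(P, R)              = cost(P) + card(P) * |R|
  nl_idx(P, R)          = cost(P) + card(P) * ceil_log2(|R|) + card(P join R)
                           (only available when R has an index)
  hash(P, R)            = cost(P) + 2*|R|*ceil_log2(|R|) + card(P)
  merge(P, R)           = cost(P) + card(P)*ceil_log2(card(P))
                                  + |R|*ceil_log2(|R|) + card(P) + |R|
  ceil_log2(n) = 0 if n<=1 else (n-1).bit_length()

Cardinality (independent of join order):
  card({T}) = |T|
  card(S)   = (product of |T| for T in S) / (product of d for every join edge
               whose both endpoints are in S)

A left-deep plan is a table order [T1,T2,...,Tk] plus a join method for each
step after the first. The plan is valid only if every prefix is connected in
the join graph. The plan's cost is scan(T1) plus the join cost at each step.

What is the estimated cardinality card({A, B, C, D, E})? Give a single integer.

Tables in S: A(100), B(300), C(120), D(500), E(60)
Edges inside S: A-C(d=50), C-D(d=20), D-E(d=15), A-B(d=5)
numerator = 100 * 300 * 120 * 500 * 60 = 108000000000
denominator = 50 * 20 * 15 * 5 = 75000
card(S) = 108000000000 / 75000 = 1440000

1440000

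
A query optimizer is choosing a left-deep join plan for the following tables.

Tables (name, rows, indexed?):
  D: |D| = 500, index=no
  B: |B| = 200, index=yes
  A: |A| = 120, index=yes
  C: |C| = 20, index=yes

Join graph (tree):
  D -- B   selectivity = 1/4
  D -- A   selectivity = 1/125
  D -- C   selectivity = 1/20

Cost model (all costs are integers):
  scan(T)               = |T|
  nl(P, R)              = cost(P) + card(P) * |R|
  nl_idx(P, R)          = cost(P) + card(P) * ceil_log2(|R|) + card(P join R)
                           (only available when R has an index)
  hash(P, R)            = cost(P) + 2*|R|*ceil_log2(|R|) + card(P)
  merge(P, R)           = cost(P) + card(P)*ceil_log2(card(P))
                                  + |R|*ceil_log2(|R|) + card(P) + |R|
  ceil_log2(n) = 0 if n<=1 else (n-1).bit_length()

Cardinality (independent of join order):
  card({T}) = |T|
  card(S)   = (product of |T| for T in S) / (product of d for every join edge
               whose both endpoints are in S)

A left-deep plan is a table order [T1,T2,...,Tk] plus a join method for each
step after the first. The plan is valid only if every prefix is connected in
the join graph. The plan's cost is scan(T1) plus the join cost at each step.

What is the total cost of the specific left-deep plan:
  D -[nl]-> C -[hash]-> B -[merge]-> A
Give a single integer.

step 1: scan D: cost=500, card=500
step 2: join C via nl
    card(P join C) = 500*20/(20) = 500
    cost = 500 + 500*20 = 10500
step 3: join B via hash
    card(P join B) = 500*200/(4) = 25000
    cost = 10500 + 2*200*8 + 500 = 14200
step 4: join A via merge
    card(P join A) = 25000*120/(125) = 24000
    cost = 14200 + 25000*15 + 120*7 + 25000 + 120 = 415160

415160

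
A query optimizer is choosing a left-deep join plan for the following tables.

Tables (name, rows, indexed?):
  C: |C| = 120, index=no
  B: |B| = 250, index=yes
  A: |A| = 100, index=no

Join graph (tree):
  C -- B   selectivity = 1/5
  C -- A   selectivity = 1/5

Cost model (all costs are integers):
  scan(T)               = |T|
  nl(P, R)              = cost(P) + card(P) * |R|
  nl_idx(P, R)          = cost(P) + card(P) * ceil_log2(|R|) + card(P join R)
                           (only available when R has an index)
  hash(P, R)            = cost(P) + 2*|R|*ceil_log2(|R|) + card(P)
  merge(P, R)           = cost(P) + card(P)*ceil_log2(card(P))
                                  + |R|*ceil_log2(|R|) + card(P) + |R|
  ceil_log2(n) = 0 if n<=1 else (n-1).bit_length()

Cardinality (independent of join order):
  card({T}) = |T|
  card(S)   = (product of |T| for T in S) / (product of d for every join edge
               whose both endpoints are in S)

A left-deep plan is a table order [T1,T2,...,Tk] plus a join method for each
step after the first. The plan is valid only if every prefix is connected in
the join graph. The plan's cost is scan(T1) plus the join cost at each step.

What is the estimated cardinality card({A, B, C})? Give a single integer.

Tables in S: A(100), B(250), C(120)
Edges inside S: C-B(d=5), C-A(d=5)
numerator = 100 * 250 * 120 = 3000000
denominator = 5 * 5 = 25
card(S) = 3000000 / 25 = 120000

120000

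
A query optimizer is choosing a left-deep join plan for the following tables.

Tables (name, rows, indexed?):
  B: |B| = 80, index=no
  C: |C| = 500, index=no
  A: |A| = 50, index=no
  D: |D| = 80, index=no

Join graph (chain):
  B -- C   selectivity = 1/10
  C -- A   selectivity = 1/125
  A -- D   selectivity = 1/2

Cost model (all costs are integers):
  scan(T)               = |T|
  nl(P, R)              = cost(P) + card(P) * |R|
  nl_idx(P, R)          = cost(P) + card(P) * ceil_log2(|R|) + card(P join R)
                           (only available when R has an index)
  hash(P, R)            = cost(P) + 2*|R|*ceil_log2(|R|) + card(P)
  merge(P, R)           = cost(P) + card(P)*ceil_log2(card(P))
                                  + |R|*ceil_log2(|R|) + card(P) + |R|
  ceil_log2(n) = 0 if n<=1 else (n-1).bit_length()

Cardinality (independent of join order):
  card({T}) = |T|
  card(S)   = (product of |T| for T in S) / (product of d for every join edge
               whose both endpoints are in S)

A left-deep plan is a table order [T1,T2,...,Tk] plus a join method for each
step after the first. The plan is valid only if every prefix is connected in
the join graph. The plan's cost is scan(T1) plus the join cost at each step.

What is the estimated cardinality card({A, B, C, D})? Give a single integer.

64000

Tables in S: A(50), B(80), C(500), D(80)
Edges inside S: B-C(d=10), C-A(d=125), A-D(d=2)
numerator = 50 * 80 * 500 * 80 = 160000000
denominator = 10 * 125 * 2 = 2500
card(S) = 160000000 / 2500 = 64000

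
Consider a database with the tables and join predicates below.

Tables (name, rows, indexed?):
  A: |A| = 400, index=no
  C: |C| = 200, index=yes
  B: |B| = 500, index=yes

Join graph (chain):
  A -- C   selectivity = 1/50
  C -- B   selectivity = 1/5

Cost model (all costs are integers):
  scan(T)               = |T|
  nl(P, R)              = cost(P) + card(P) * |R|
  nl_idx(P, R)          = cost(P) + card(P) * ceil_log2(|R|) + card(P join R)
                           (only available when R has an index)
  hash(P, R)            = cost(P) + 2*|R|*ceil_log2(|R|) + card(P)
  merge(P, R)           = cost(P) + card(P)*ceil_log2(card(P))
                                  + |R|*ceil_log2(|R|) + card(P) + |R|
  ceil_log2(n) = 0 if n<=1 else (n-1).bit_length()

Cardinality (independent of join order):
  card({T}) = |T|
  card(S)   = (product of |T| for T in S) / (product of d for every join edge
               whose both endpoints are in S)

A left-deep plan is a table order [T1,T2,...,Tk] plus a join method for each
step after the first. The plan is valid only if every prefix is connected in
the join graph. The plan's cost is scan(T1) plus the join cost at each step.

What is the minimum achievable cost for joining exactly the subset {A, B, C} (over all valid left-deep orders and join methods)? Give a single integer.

14600

Selinger DP over subsets of {A,B,C}:
  {A}: scan cost=400, card=400
  {C}: scan cost=200, card=200
  {B}: scan cost=500, card=500
  {AC}: card=1600; try (C,hash)→4000, (C,nl_idx)→5200, (A,merge)→6000, (C,merge)→6200, (A,hash)→7600, (A,nl)→80200 …(+1); best=4000 via (C,hash)
  {BC}: card=20000; try (C,hash)→4200, (B,merge)→7000, (C,merge)→7300, (B,hash)→9400, (B,nl_idx)→22000, (C,nl_idx)→24500 …(+2); best=4200 via (C,hash)
  {ABC}: card=160000; try (B,hash)→14600, (B,merge)→28200, (A,hash)→31400, (B,nl_idx)→178400, (A,merge)→328200, (B,nl)→804000 …(+1); best=14600 via (B,hash)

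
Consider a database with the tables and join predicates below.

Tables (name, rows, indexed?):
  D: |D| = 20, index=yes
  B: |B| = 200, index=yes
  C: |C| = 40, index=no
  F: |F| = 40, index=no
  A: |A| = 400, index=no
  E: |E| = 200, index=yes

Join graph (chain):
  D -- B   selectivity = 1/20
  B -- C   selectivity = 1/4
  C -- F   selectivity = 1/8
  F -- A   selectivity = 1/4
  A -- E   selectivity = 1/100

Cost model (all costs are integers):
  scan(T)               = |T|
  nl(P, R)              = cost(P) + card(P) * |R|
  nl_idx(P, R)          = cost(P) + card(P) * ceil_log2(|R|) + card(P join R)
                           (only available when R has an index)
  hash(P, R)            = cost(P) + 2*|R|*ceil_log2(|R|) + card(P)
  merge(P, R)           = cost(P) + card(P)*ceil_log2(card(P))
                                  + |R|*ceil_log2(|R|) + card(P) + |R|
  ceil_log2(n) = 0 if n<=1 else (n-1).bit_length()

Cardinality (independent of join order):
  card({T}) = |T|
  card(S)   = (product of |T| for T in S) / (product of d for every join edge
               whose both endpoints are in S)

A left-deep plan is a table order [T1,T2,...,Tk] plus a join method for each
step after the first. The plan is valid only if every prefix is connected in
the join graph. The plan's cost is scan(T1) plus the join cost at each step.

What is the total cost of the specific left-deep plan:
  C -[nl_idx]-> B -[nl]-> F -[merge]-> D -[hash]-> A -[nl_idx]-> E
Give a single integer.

step 1: scan C: cost=40, card=40
step 2: join B via nl_idx
    card(P join B) = 40*200/(4) = 2000
    cost = 40 + 40*8 + 2000 = 2360
step 3: join F via nl
    card(P join F) = 2000*40/(8) = 10000
    cost = 2360 + 2000*40 = 82360
step 4: join D via merge
    card(P join D) = 10000*20/(20) = 10000
    cost = 82360 + 10000*14 + 20*5 + 10000 + 20 = 232480
step 5: join A via hash
    card(P join A) = 10000*400/(4) = 1000000
    cost = 232480 + 2*400*9 + 10000 = 249680
step 6: join E via nl_idx
    card(P join E) = 1000000*200/(100) = 2000000
    cost = 249680 + 1000000*8 + 2000000 = 10249680

10249680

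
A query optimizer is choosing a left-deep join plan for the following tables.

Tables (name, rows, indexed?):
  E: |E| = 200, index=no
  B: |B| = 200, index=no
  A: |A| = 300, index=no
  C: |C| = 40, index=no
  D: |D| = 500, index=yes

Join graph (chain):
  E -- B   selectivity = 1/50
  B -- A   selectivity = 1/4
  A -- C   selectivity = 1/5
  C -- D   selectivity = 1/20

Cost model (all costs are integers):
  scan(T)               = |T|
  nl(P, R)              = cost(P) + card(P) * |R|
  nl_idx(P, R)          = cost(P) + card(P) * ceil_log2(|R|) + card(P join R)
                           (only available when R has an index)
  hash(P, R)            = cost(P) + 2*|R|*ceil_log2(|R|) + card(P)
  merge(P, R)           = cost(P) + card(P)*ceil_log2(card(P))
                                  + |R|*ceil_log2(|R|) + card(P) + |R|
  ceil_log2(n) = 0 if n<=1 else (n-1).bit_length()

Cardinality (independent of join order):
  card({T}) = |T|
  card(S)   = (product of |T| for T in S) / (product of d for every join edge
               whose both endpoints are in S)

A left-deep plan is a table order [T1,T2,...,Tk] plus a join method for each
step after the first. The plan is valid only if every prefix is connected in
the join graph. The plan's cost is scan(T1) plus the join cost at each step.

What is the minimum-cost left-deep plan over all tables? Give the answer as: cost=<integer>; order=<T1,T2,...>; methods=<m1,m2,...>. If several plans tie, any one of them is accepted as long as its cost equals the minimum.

cost=559280; order=B,E,A,C,D; methods=hash,hash,hash,hash

Selinger DP (subsets sized 1..n):
  {E}: scan cost=200, card=200
  {B}: scan cost=200, card=200
  {A}: scan cost=300, card=300
  {C}: scan cost=40, card=40
  {D}: scan cost=500, card=500
  {BE}: card=800; try (E,hash)→3600, (B,hash)→3600, (E,merge)→3800, (B,merge)→3800, (E,nl)→40200, (B,nl)→40200; best=3600 via (E,hash)
  {AB}: card=15000; try (B,hash)→3800, (A,merge)→5000, (B,merge)→5100, (A,hash)→5800, (A,nl)→60200, (B,nl)→60300; best=3800 via (B,hash)
  {AC}: card=2400; try (C,hash)→1080, (A,merge)→3320, (C,merge)→3580, (A,hash)→5480, (A,nl)→12040, (C,nl)→12300; best=1080 via (C,hash)
  {CD}: card=1000; try (D,nl_idx)→1400, (C,hash)→1480, (D,merge)→5320, (C,merge)→5780, (D,hash)→9080, (D,nl)→20040 …(+1); best=1400 via (D,nl_idx)
  {ABE}: card=60000; try (A,hash)→9800, (A,merge)→15400, (E,hash)→22000, (E,merge)→230600, (A,nl)→243600, (E,nl)→3003800; best=9800 via (A,hash)
  {ABC}: card=120000; try (B,hash)→6680, (C,hash)→19280, (B,merge)→34080, (C,merge)→229080, (B,nl)→481080, (C,nl)→603800; best=6680 via (B,hash)
  {ACD}: card=60000; try (A,hash)→7800, (D,hash)→12480, (A,merge)→15400, (D,merge)→37280, (D,nl_idx)→82680, (A,nl)→301400 …(+1); best=7800 via (A,hash)
  {ABCE}: card=480000; try (C,hash)→70280, (E,hash)→129880, (C,merge)→1030080, (E,merge)→2168480, (C,nl)→2409800, (E,nl)→24006680; best=70280 via (C,hash)
  {ABCD}: card=3000000; try (B,hash)→71000, (D,hash)→135680, (B,merge)→1029600, (D,merge)→2171680, (D,nl_idx)→4086680, (B,nl)→12007800 …(+1); best=71000 via (B,hash)
  {ABCDE}: card=12000000; try (D,hash)→559280, (E,hash)→3074200, (D,merge)→9675280, (D,nl_idx)→16390280, (E,merge)→69072800, (D,nl)→240070280 …(+1); best=559280 via (D,hash)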